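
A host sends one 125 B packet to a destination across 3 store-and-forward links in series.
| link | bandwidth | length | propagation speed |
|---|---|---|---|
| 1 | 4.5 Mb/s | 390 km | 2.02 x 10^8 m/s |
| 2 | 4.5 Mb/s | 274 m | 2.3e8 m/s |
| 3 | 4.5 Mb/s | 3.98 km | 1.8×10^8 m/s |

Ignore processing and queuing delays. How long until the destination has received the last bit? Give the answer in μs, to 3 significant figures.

L = 125 × 8 = 1000 bits.
Transmission delay per hop = L/R = 1000/4500000 = 222.222 μs; 3 hops → 666.667 μs.
Propagation delays (d/s per hop): 1930.69, 1.1913, 22.1111 μs; sum = 1954 μs.
End-to-end = 2620 μs.

2620 μs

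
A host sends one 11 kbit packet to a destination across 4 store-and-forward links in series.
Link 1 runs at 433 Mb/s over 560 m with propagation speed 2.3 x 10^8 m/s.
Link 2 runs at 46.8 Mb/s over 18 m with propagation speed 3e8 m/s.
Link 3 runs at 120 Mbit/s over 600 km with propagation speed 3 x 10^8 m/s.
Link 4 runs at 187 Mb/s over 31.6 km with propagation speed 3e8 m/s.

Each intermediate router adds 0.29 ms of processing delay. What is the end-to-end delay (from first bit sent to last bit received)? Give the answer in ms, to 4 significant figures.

L = 11000 bits.
Transmission delays (L/R per hop): 0.0254042, 0.235043, 0.0916667, 0.0588235 ms; sum = 0.410937 ms.
Propagation delays (d/s per hop): 0.00243478, 6e-05, 2, 0.105333 ms; sum = 2.10783 ms.
Processing at 3 router(s): 3 × 0.29 ms = 0.87 ms.
End-to-end = 3.389 ms.

3.389 ms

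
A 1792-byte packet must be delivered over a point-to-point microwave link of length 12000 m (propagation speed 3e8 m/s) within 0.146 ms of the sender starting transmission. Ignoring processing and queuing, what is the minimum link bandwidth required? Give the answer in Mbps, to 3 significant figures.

135 Mbps

L = 14336 bits.
Propagation delay = 12000 / 300000000 = 0.04 ms.
Transmission budget = 0.146 − 0.04 = 0.106 ms.
R ≥ L / t_tx = 14336 bits / 0.000106 s = 135 Mbps.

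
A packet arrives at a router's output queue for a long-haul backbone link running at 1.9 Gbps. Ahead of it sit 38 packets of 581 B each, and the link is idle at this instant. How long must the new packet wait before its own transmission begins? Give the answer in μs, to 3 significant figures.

93.0 μs

Each queued packet: L/R = 4648/1900000000 = 2.44632 μs.
38 queued → 92.96 μs.
Queuing delay = 93.0 μs.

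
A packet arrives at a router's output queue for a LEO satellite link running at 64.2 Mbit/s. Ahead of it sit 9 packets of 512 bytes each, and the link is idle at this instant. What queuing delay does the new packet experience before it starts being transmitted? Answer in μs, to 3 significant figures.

Each queued packet: L/R = 4096/64200000 = 63.8006 μs.
9 queued → 574.206 μs.
Queuing delay = 574 μs.

574 μs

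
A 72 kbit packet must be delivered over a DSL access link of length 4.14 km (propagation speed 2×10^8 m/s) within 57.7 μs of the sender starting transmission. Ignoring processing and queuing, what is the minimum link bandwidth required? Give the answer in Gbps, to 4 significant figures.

1.946 Gbps

Propagation delay = 4140 / 200000000 = 20.7 μs.
Transmission budget = 57.7 − 20.7 = 37 μs.
R ≥ L / t_tx = 72000 bits / 3.7e-05 s = 1.946 Gbps.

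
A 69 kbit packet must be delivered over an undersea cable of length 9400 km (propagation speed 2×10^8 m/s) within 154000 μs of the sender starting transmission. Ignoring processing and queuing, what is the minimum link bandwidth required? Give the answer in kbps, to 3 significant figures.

Propagation delay = 9400000 / 200000000 = 47000 μs.
Transmission budget = 154000 − 47000 = 107000 μs.
R ≥ L / t_tx = 69000 bits / 0.107 s = 645 kbps.

645 kbps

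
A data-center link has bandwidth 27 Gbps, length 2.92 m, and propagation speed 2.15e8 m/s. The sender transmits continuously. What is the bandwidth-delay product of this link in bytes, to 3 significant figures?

Propagation delay = 2.92 / 215000000 = 1.35814e-08 s.
BDP = R × t_prop = 27000000000 × 1.35814e-08 = 366.698 bits.
In bytes: 366.698/8 = 45.8 bytes.

45.8 bytes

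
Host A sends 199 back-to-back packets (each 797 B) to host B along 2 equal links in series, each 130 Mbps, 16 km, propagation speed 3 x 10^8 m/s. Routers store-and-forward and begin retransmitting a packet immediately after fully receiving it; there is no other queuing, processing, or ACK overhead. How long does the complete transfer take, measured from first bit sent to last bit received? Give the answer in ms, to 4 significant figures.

9.916 ms

Per-hop transmission t_tx = L/R = 6376/130000000 = 0.0490462 ms.
Per-hop propagation t_prop = 16000/300000000 = 0.0533333 ms.
Pipeline fill: first packet needs 2·t_tx to clear all hops; remaining 198 packets each add one t_tx.
Total = (2+199-1)·t_tx + 2·t_prop = 200·0.0490462 + 2·0.0533333 = 9.916 ms.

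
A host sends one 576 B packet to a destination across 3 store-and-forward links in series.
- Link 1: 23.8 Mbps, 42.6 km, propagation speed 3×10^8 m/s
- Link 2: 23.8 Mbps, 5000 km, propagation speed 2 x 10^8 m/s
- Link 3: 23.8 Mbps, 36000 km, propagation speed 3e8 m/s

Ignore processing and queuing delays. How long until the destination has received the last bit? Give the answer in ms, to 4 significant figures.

145.7 ms

L = 576 × 8 = 4608 bits.
Transmission delay per hop = L/R = 4608/23800000 = 0.193613 ms; 3 hops → 0.58084 ms.
Propagation delays (d/s per hop): 0.142, 25, 120 ms; sum = 145.142 ms.
End-to-end = 145.7 ms.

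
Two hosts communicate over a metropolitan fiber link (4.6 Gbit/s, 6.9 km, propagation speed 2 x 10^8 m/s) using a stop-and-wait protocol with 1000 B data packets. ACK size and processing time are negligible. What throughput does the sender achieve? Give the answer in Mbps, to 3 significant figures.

113 Mbps

t_tx = L/R = 8000/4600000000 = 1.73913e-06 s.
t_prop = 6900/200000000 = 3.45e-05 s; RTT = 6.9e-05 s.
Cycle = t_tx + RTT = 7.07391e-05 s.
Throughput = L / cycle = 8000 / 7.07391e-05 = 113 Mbps.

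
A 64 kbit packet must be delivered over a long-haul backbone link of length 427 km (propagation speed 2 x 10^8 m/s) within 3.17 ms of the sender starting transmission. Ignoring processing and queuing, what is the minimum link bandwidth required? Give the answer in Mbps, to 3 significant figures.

61.8 Mbps

Propagation delay = 427000 / 200000000 = 2.135 ms.
Transmission budget = 3.17 − 2.135 = 1.035 ms.
R ≥ L / t_tx = 64000 bits / 0.001035 s = 61.8 Mbps.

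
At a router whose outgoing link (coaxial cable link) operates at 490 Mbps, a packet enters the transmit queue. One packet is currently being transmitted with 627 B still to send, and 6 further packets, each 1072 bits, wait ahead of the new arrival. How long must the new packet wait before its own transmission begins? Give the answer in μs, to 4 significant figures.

23.36 μs

Each queued packet: L/R = 1072/490000000 = 2.18776 μs.
6 queued → 13.1265 μs.
Plus remaining 5016 bits of current packet: 10.2367 μs.
Queuing delay = 23.36 μs.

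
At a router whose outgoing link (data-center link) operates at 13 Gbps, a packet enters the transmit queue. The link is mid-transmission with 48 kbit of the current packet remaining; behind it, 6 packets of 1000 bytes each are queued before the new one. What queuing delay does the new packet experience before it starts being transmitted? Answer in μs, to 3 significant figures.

7.38 μs

Each queued packet: L/R = 8000/13000000000 = 0.615385 μs.
6 queued → 3.69231 μs.
Plus remaining 48000 bits of current packet: 3.69231 μs.
Queuing delay = 7.38 μs.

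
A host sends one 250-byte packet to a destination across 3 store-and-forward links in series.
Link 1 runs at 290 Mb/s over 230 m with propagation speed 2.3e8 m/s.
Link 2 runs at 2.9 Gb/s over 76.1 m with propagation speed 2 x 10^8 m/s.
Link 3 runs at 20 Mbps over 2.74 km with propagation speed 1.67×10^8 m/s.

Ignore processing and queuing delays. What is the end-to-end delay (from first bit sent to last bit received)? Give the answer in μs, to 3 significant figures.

125 μs

L = 250 × 8 = 2000 bits.
Transmission delays (L/R per hop): 6.89655, 0.689655, 100 μs; sum = 107.586 μs.
Propagation delays (d/s per hop): 1, 0.3805, 16.4072 μs; sum = 17.7877 μs.
End-to-end = 125 μs.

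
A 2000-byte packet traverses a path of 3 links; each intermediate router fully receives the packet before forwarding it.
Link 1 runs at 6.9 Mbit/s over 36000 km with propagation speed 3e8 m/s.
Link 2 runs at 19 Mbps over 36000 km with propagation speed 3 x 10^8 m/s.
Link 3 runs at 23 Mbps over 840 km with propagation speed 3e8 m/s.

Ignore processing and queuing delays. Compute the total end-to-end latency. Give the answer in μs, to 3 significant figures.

L = 2000 × 8 = 16000 bits.
Transmission delays (L/R per hop): 2318.84, 842.105, 695.652 μs; sum = 3856.6 μs.
Propagation delays (d/s per hop): 120000, 120000, 2800 μs; sum = 242800 μs.
End-to-end = 247000 μs.

247000 μs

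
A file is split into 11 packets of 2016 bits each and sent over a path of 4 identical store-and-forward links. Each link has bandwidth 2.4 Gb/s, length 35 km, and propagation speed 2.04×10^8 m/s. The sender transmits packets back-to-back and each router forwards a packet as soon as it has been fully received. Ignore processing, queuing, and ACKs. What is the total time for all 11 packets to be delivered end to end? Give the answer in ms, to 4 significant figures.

0.6980 ms

Per-hop transmission t_tx = L/R = 2016/2400000000 = 0.00084 ms.
Per-hop propagation t_prop = 35000/204000000 = 0.171569 ms.
Pipeline fill: first packet needs 4·t_tx to clear all hops; remaining 10 packets each add one t_tx.
Total = (4+11-1)·t_tx + 4·t_prop = 14·0.00084 + 4·0.171569 = 0.6980 ms.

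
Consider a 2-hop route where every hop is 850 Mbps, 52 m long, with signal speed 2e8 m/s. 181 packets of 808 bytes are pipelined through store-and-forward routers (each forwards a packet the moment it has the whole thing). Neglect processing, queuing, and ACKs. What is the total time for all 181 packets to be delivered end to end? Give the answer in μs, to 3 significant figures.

Per-hop transmission t_tx = L/R = 6464/850000000 = 7.60471 μs.
Per-hop propagation t_prop = 52/200000000 = 0.26 μs.
Pipeline fill: first packet needs 2·t_tx to clear all hops; remaining 180 packets each add one t_tx.
Total = (2+181-1)·t_tx + 2·t_prop = 182·7.60471 + 2·0.26 = 1380 μs.

1380 μs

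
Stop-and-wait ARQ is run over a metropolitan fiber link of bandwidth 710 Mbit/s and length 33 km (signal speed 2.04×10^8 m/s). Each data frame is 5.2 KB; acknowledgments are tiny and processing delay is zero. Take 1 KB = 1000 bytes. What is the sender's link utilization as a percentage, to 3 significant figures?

t_tx = L/R = 41600/710000000 = 5.85915e-05 s.
t_prop = 33000/204000000 = 0.000161765 s; RTT = 0.000323529 s.
Cycle = t_tx + RTT = 0.000382121 s.
Utilization = t_tx / cycle = 5.85915e-05/0.000382121 = 15.3 %.

15.3 %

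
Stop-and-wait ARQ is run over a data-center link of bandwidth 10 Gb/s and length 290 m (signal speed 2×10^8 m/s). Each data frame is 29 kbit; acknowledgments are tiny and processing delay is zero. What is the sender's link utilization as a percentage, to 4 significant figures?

50.00 %

t_tx = L/R = 29000/10000000000 = 2.9e-06 s.
t_prop = 290/200000000 = 1.45e-06 s; RTT = 2.9e-06 s.
Cycle = t_tx + RTT = 5.8e-06 s.
Utilization = t_tx / cycle = 2.9e-06/5.8e-06 = 50.00 %.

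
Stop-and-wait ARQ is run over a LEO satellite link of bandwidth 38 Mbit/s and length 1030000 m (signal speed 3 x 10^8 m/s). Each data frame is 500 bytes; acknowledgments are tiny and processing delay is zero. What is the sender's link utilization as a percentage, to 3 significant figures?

t_tx = L/R = 4000/38000000 = 0.000105263 s.
t_prop = 1030000/300000000 = 0.00343333 s; RTT = 0.00686667 s.
Cycle = t_tx + RTT = 0.00697193 s.
Utilization = t_tx / cycle = 0.000105263/0.00697193 = 1.51 %.

1.51 %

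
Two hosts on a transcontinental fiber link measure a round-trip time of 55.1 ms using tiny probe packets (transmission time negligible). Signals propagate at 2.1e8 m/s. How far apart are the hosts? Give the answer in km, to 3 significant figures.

One-way propagation = RTT/2 = 27.55 ms.
d = s × t = 210000000 × 0.02755 = 5790 km.

5790 km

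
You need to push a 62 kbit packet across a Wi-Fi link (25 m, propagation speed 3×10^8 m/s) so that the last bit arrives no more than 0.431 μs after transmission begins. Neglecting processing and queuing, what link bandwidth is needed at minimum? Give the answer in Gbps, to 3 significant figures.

178 Gbps

Propagation delay = 25 / 300000000 = 0.0833333 μs.
Transmission budget = 0.431 − 0.0833333 = 0.347667 μs.
R ≥ L / t_tx = 62000 bits / 3.47667e-07 s = 178 Gbps.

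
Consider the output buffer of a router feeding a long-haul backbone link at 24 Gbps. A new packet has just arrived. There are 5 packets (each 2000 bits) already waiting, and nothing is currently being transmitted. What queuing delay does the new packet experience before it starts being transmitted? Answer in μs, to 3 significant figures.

Each queued packet: L/R = 2000/24000000000 = 0.0833333 μs.
5 queued → 0.416667 μs.
Queuing delay = 0.417 μs.

0.417 μs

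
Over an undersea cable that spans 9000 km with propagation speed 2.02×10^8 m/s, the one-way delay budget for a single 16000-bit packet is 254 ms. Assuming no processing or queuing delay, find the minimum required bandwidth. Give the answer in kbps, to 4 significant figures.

Propagation delay = 9000000 / 202000000 = 44.5545 ms.
Transmission budget = 254 − 44.5545 = 209.446 ms.
R ≥ L / t_tx = 16000 bits / 0.209446 s = 76.39 kbps.

76.39 kbps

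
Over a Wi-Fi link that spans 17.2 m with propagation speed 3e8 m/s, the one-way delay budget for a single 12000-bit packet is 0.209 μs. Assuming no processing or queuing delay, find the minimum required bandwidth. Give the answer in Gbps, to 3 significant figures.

Propagation delay = 17.2 / 300000000 = 0.0573333 μs.
Transmission budget = 0.209 − 0.0573333 = 0.151667 μs.
R ≥ L / t_tx = 12000 bits / 1.51667e-07 s = 79.1 Gbps.

79.1 Gbps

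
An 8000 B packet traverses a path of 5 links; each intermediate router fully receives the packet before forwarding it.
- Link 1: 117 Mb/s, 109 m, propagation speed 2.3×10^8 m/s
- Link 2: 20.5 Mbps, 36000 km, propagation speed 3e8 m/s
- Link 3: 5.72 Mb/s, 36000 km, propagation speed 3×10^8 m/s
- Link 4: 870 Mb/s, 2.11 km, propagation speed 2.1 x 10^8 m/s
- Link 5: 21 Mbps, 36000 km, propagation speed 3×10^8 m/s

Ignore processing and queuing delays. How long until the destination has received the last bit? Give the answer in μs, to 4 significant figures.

L = 8000 × 8 = 64000 bits.
Transmission delays (L/R per hop): 547.009, 3121.95, 11188.8, 73.5632, 3047.62 μs; sum = 17979 μs.
Propagation delays (d/s per hop): 0.473913, 120000, 120000, 10.0476, 120000 μs; sum = 360011 μs.
End-to-end = 378000 μs.

378000 μs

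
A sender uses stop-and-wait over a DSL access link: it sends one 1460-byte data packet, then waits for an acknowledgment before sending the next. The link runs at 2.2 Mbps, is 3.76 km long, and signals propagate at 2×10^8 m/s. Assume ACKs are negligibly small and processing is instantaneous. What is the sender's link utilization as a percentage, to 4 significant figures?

t_tx = L/R = 11680/2200000 = 0.00530909 s.
t_prop = 3760/200000000 = 1.88e-05 s; RTT = 3.76e-05 s.
Cycle = t_tx + RTT = 0.00534669 s.
Utilization = t_tx / cycle = 0.00530909/0.00534669 = 99.30 %.

99.30 %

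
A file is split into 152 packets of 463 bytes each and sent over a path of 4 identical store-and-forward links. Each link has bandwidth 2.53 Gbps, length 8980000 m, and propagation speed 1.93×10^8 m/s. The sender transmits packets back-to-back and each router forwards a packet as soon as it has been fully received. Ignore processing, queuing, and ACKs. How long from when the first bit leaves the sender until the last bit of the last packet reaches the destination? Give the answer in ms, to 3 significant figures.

186 ms

Per-hop transmission t_tx = L/R = 3704/2530000000 = 0.00146403 ms.
Per-hop propagation t_prop = 8980000/193000000 = 46.5285 ms.
Pipeline fill: first packet needs 4·t_tx to clear all hops; remaining 151 packets each add one t_tx.
Total = (4+152-1)·t_tx + 4·t_prop = 155·0.00146403 + 4·46.5285 = 186 ms.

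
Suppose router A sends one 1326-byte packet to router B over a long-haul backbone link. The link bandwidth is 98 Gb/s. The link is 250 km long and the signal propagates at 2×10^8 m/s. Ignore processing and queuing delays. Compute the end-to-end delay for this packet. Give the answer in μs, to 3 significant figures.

1250 μs

L = 1326 × 8 = 10608 bits.
Transmission delay = L/R = 10608 / 98000000000 = 0.108245 μs.
Propagation delay = d/s = 250000 m / 200000000 m/s = 1250 μs.
Total = 1250 μs.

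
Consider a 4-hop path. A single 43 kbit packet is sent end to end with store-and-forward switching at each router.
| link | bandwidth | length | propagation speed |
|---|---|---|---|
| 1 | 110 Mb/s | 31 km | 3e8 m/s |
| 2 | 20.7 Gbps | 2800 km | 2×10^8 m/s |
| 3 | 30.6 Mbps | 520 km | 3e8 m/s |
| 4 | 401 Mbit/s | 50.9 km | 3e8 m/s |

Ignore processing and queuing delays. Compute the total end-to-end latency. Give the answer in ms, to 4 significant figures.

17.91 ms

L = 43000 bits.
Transmission delays (L/R per hop): 0.390909, 0.00207729, 1.40523, 0.107232 ms; sum = 1.90545 ms.
Propagation delays (d/s per hop): 0.103333, 14, 1.73333, 0.169667 ms; sum = 16.0063 ms.
End-to-end = 17.91 ms.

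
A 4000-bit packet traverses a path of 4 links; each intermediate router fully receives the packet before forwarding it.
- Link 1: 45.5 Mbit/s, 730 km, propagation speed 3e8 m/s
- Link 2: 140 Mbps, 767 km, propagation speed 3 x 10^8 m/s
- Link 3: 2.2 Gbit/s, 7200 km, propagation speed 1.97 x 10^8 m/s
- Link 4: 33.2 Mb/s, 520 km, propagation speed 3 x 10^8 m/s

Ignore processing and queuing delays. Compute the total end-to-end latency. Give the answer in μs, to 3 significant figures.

Transmission delays (L/R per hop): 87.9121, 28.5714, 1.81818, 120.482 μs; sum = 238.784 μs.
Propagation delays (d/s per hop): 2433.33, 2556.67, 36548.2, 1733.33 μs; sum = 43271.6 μs.
End-to-end = 43500 μs.

43500 μs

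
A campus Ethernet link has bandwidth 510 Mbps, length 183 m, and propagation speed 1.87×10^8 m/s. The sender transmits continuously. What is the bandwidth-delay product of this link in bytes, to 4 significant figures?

62.39 bytes

Propagation delay = 183 / 187000000 = 9.7861e-07 s.
BDP = R × t_prop = 510000000 × 9.7861e-07 = 499.091 bits.
In bytes: 499.091/8 = 62.39 bytes.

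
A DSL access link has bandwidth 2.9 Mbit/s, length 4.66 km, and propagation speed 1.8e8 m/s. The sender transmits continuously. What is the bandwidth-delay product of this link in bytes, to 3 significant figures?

9.38 bytes

Propagation delay = 4660 / 180000000 = 2.58889e-05 s.
BDP = R × t_prop = 2900000 × 2.58889e-05 = 75.0778 bits.
In bytes: 75.0778/8 = 9.38 bytes.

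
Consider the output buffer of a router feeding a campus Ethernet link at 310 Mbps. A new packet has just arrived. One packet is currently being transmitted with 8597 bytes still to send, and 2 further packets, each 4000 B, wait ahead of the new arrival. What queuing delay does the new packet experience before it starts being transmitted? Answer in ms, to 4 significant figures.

Each queued packet: L/R = 32000/310000000 = 0.103226 ms.
2 queued → 0.206452 ms.
Plus remaining 68776 bits of current packet: 0.221858 ms.
Queuing delay = 0.4283 ms.

0.4283 ms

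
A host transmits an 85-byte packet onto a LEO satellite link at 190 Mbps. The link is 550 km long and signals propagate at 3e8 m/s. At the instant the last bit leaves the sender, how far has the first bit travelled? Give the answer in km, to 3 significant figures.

t_tx = L/R = 680/190000000 = 3.57895e-06 s.
Distance = s × t_tx = 300000000 × 3.57895e-06 = 1.07 km.

1.07 km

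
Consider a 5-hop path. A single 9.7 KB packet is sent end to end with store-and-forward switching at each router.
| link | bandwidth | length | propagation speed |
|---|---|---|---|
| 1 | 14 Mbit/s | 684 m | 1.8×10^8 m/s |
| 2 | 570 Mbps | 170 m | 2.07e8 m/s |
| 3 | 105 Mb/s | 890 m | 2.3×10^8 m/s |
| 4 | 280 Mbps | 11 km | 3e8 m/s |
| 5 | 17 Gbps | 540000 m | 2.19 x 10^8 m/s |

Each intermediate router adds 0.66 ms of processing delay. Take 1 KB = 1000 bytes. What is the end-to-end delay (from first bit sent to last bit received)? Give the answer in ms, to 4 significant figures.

11.85 ms

L = 77600 bits.
Transmission delays (L/R per hop): 5.54286, 0.13614, 0.739048, 0.277143, 0.00456471 ms; sum = 6.69975 ms.
Propagation delays (d/s per hop): 0.0038, 0.000821256, 0.00386957, 0.0366667, 2.46575 ms; sum = 2.51091 ms.
Processing at 4 router(s): 4 × 0.66 ms = 2.64 ms.
End-to-end = 11.85 ms.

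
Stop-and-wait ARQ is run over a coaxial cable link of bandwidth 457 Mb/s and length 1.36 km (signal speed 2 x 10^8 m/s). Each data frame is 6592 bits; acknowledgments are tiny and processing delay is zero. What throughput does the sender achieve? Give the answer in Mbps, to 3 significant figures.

235 Mbps

t_tx = L/R = 6592/457000000 = 1.44245e-05 s.
t_prop = 1360/200000000 = 6.8e-06 s; RTT = 1.36e-05 s.
Cycle = t_tx + RTT = 2.80245e-05 s.
Throughput = L / cycle = 6592 / 2.80245e-05 = 235 Mbps.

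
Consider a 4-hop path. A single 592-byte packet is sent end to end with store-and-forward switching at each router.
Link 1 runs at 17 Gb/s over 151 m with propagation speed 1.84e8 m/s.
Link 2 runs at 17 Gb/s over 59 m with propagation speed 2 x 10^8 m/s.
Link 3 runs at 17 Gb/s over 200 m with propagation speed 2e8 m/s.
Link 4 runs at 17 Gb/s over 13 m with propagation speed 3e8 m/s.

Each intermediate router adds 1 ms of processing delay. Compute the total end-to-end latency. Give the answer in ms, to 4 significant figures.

L = 592 × 8 = 4736 bits.
Transmission delay per hop = L/R = 4736/17000000000 = 0.000278588 ms; 4 hops → 0.00111435 ms.
Propagation delays (d/s per hop): 0.000820652, 0.000295, 0.001, 4.33333e-05 ms; sum = 0.00215899 ms.
Processing at 3 router(s): 3 × 1 ms = 3 ms.
End-to-end = 3.003 ms.

3.003 ms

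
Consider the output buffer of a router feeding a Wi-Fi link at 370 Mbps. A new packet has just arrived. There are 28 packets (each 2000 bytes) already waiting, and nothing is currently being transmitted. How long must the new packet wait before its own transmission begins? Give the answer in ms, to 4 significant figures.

1.211 ms

Each queued packet: L/R = 16000/370000000 = 0.0432432 ms.
28 queued → 1.21081 ms.
Queuing delay = 1.211 ms.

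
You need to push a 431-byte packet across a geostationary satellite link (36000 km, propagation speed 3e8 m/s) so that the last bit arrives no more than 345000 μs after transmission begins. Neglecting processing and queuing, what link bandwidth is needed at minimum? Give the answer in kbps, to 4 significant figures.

15.32 kbps

L = 3448 bits.
Propagation delay = 36000000 / 300000000 = 120000 μs.
Transmission budget = 345000 − 120000 = 225000 μs.
R ≥ L / t_tx = 3448 bits / 0.225 s = 15.32 kbps.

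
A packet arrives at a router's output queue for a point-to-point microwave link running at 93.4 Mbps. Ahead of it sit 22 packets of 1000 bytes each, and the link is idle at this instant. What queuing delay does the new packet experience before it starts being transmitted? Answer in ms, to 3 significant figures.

Each queued packet: L/R = 8000/93400000 = 0.0856531 ms.
22 queued → 1.88437 ms.
Queuing delay = 1.88 ms.

1.88 ms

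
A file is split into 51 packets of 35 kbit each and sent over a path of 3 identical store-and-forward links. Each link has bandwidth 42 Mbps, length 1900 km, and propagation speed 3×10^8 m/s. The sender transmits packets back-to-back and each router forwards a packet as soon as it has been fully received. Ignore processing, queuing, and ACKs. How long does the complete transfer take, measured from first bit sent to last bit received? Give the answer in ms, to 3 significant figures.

Per-hop transmission t_tx = L/R = 35000/42000000 = 0.833333 ms.
Per-hop propagation t_prop = 1900000/300000000 = 6.33333 ms.
Pipeline fill: first packet needs 3·t_tx to clear all hops; remaining 50 packets each add one t_tx.
Total = (3+51-1)·t_tx + 3·t_prop = 53·0.833333 + 3·6.33333 = 63.2 ms.

63.2 ms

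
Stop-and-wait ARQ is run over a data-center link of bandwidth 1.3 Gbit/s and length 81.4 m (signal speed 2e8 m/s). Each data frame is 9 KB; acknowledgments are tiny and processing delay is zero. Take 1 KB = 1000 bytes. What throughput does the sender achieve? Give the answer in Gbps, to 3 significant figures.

t_tx = L/R = 72000/1300000000 = 5.53846e-05 s.
t_prop = 81.4/200000000 = 4.07e-07 s; RTT = 8.14e-07 s.
Cycle = t_tx + RTT = 5.61986e-05 s.
Throughput = L / cycle = 72000 / 5.61986e-05 = 1.28 Gbps.

1.28 Gbps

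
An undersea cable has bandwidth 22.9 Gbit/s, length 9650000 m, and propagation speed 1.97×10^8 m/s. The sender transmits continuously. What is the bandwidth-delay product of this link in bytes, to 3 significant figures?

140000000 bytes

Propagation delay = 9650000 / 197000000 = 0.0489848 s.
BDP = R × t_prop = 22900000000 × 0.0489848 = 1121750000 bits.
In bytes: 1121750000/8 = 140000000 bytes.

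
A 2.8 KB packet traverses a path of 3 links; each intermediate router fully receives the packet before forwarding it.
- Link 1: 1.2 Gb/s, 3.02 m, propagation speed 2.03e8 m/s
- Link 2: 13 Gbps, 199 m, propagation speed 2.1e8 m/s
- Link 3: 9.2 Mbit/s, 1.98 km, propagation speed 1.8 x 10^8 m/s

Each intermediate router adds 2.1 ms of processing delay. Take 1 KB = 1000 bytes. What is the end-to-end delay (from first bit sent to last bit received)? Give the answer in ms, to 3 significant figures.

L = 22400 bits.
Transmission delays (L/R per hop): 0.0186667, 0.00172308, 2.43478 ms; sum = 2.45517 ms.
Propagation delays (d/s per hop): 1.48768e-05, 0.000947619, 0.011 ms; sum = 0.0119625 ms.
Processing at 2 router(s): 2 × 2.1 ms = 4.2 ms.
End-to-end = 6.67 ms.

6.67 ms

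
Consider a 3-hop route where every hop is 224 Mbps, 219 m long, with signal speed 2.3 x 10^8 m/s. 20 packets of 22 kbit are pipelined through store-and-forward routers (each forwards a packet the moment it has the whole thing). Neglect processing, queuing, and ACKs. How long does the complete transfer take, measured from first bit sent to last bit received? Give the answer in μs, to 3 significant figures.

Per-hop transmission t_tx = L/R = 22000/224000000 = 98.2143 μs.
Per-hop propagation t_prop = 219/2.3e+08 = 0.952174 μs.
Pipeline fill: first packet needs 3·t_tx to clear all hops; remaining 19 packets each add one t_tx.
Total = (3+20-1)·t_tx + 3·t_prop = 22·98.2143 + 3·0.952174 = 2160 μs.

2160 μs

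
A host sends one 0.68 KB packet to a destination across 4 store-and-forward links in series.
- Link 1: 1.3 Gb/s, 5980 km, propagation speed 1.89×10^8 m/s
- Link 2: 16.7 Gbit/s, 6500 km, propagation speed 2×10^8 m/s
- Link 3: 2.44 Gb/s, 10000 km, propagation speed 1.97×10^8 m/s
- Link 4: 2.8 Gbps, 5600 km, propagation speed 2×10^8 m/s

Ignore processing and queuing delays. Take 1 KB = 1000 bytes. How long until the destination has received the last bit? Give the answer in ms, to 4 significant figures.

142.9 ms

L = 5440 bits.
Transmission delays (L/R per hop): 0.00418462, 0.000325749, 0.00222951, 0.00194286 ms; sum = 0.00868273 ms.
Propagation delays (d/s per hop): 31.6402, 32.5, 50.7614, 28 ms; sum = 142.902 ms.
End-to-end = 142.9 ms.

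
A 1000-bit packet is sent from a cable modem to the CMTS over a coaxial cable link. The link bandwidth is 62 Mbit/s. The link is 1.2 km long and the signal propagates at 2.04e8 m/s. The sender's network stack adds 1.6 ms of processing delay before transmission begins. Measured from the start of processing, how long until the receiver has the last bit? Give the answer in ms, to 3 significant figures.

1.62 ms

Transmission delay = L/R = 1000 / 62000000 = 0.016129 ms.
Propagation delay = d/s = 1200 m / 204000000 m/s = 0.00588235 ms.
Plus processing delay 1.6 ms = 1.6 ms.
Total = 1.62 ms.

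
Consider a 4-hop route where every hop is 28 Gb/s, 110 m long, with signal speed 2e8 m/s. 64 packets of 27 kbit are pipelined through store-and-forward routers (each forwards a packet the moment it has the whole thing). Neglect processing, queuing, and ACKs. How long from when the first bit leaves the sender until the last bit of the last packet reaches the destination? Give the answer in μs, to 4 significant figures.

66.81 μs

Per-hop transmission t_tx = L/R = 27000/28000000000 = 0.964286 μs.
Per-hop propagation t_prop = 110/200000000 = 0.55 μs.
Pipeline fill: first packet needs 4·t_tx to clear all hops; remaining 63 packets each add one t_tx.
Total = (4+64-1)·t_tx + 4·t_prop = 67·0.964286 + 4·0.55 = 66.81 μs.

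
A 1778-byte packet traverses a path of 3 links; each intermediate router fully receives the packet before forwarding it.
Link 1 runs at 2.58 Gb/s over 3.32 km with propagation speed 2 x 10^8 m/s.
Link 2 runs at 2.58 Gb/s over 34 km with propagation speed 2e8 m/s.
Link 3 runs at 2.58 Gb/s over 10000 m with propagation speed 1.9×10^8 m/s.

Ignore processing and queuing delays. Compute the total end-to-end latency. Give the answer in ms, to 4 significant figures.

L = 1778 × 8 = 14224 bits.
Transmission delay per hop = L/R = 14224/2580000000 = 0.00551318 ms; 3 hops → 0.0165395 ms.
Propagation delays (d/s per hop): 0.0166, 0.17, 0.0526316 ms; sum = 0.239232 ms.
End-to-end = 0.2558 ms.

0.2558 ms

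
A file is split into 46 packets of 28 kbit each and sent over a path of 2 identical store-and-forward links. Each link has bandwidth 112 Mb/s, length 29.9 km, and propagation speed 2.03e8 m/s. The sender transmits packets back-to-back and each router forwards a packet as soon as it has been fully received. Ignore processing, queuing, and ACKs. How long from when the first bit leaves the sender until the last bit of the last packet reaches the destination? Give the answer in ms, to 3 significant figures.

Per-hop transmission t_tx = L/R = 28000/112000000 = 0.25 ms.
Per-hop propagation t_prop = 29900/2.03e+08 = 0.147291 ms.
Pipeline fill: first packet needs 2·t_tx to clear all hops; remaining 45 packets each add one t_tx.
Total = (2+46-1)·t_tx + 2·t_prop = 47·0.25 + 2·0.147291 = 12.0 ms.

12.0 ms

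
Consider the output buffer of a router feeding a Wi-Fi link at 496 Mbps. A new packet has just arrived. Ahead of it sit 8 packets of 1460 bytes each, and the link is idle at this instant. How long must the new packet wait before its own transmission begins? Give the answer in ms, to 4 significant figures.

0.1884 ms

Each queued packet: L/R = 11680/496000000 = 0.0235484 ms.
8 queued → 0.188387 ms.
Queuing delay = 0.1884 ms.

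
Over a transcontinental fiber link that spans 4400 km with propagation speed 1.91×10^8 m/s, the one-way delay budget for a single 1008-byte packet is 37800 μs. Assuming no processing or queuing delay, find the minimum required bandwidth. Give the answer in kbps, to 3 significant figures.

546 kbps

L = 8064 bits.
Propagation delay = 4400000 / 191000000 = 23036.6 μs.
Transmission budget = 37800 − 23036.6 = 14763.4 μs.
R ≥ L / t_tx = 8064 bits / 0.0147634 s = 546 kbps.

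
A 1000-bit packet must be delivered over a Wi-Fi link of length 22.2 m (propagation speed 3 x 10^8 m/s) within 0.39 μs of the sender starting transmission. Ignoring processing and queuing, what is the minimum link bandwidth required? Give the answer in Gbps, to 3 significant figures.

Propagation delay = 22.2 / 300000000 = 0.074 μs.
Transmission budget = 0.39 − 0.074 = 0.316 μs.
R ≥ L / t_tx = 1000 bits / 3.16e-07 s = 3.16 Gbps.

3.16 Gbps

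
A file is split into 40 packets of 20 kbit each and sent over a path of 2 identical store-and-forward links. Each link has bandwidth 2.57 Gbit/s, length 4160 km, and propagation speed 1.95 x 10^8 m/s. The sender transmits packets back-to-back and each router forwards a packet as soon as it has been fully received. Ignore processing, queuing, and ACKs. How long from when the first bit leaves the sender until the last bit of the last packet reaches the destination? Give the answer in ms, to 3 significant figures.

43.0 ms

Per-hop transmission t_tx = L/R = 20000/2570000000 = 0.0077821 ms.
Per-hop propagation t_prop = 4160000/195000000 = 21.3333 ms.
Pipeline fill: first packet needs 2·t_tx to clear all hops; remaining 39 packets each add one t_tx.
Total = (2+40-1)·t_tx + 2·t_prop = 41·0.0077821 + 2·21.3333 = 43.0 ms.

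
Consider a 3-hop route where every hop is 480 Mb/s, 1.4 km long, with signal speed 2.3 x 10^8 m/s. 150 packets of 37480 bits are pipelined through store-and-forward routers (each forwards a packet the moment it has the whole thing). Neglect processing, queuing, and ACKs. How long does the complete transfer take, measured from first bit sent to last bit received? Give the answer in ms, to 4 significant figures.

Per-hop transmission t_tx = L/R = 37480/480000000 = 0.0780833 ms.
Per-hop propagation t_prop = 1400/2.3e+08 = 0.00608696 ms.
Pipeline fill: first packet needs 3·t_tx to clear all hops; remaining 149 packets each add one t_tx.
Total = (3+150-1)·t_tx + 3·t_prop = 152·0.0780833 + 3·0.00608696 = 11.89 ms.

11.89 ms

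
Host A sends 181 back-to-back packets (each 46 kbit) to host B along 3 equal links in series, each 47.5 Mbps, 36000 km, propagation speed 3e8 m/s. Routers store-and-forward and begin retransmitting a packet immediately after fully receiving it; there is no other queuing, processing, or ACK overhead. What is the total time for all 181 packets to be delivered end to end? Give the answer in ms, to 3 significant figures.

537 ms

Per-hop transmission t_tx = L/R = 46000/47500000 = 0.968421 ms.
Per-hop propagation t_prop = 36000000/300000000 = 120 ms.
Pipeline fill: first packet needs 3·t_tx to clear all hops; remaining 180 packets each add one t_tx.
Total = (3+181-1)·t_tx + 3·t_prop = 183·0.968421 + 3·120 = 537 ms.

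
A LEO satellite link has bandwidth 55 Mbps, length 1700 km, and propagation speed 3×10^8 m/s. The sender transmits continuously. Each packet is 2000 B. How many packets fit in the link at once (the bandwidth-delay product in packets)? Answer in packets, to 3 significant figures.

19.5 packets

Propagation delay = 1700000 / 300000000 = 0.00566667 s.
BDP = R × t_prop = 55000000 × 0.00566667 = 311667 bits.
In packets of 16000 bits: 19.5 packets.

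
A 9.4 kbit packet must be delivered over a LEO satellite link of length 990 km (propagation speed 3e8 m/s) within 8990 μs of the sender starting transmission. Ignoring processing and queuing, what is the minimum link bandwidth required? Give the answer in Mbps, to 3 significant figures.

1.65 Mbps

Propagation delay = 990000 / 300000000 = 3300 μs.
Transmission budget = 8990 − 3300 = 5690 μs.
R ≥ L / t_tx = 9400 bits / 0.00569 s = 1.65 Mbps.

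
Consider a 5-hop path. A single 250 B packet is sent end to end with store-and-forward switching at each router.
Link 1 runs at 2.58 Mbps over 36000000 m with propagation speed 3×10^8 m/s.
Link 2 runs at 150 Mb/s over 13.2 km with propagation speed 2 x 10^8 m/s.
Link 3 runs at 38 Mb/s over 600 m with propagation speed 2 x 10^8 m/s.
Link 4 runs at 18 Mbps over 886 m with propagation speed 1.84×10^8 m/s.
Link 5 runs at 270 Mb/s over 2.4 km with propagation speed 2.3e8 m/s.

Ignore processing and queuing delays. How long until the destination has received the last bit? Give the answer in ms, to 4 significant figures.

121.0 ms

L = 250 × 8 = 2000 bits.
Transmission delays (L/R per hop): 0.775194, 0.0133333, 0.0526316, 0.111111, 0.00740741 ms; sum = 0.959677 ms.
Propagation delays (d/s per hop): 120, 0.066, 0.003, 0.00481522, 0.0104348 ms; sum = 120.084 ms.
End-to-end = 121.0 ms.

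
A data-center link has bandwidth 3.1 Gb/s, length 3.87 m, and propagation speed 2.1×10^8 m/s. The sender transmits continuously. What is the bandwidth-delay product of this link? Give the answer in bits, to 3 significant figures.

57.1 bits

Propagation delay = 3.87 / 210000000 = 1.84286e-08 s.
BDP = R × t_prop = 3100000000 × 1.84286e-08 = 57.1286 bits.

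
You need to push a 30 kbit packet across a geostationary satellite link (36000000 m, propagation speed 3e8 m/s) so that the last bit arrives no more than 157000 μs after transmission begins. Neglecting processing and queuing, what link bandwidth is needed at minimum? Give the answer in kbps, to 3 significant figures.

811 kbps

Propagation delay = 36000000 / 300000000 = 120000 μs.
Transmission budget = 157000 − 120000 = 37000 μs.
R ≥ L / t_tx = 30000 bits / 0.037 s = 811 kbps.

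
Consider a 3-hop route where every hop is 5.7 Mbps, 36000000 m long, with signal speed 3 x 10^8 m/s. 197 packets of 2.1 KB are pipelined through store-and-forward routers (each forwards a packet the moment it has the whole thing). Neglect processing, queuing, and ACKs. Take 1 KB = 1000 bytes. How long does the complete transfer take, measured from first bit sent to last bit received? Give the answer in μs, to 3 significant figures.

Per-hop transmission t_tx = L/R = 16800/5700000 = 2947.37 μs.
Per-hop propagation t_prop = 36000000/300000000 = 120000 μs.
Pipeline fill: first packet needs 3·t_tx to clear all hops; remaining 196 packets each add one t_tx.
Total = (3+197-1)·t_tx + 3·t_prop = 199·2947.37 + 3·120000 = 947000 μs.

947000 μs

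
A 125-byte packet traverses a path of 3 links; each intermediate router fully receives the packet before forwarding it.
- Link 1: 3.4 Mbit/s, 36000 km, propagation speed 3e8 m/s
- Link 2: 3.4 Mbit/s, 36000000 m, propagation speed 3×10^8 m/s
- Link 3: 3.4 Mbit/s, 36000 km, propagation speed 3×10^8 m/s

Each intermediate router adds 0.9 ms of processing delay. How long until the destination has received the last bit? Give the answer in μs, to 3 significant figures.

L = 125 × 8 = 1000 bits.
Transmission delay per hop = L/R = 1000/3400000 = 294.118 μs; 3 hops → 882.353 μs.
Propagation delays (d/s per hop): 120000, 120000, 120000 μs; sum = 360000 μs.
Processing at 2 router(s): 2 × 0.9 ms = 1800 μs.
End-to-end = 363000 μs.

363000 μs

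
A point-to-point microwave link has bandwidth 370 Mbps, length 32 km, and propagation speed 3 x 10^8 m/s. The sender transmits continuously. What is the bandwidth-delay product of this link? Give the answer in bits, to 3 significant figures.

39500 bits

Propagation delay = 32000 / 300000000 = 0.000106667 s.
BDP = R × t_prop = 370000000 × 0.000106667 = 39466.7 bits.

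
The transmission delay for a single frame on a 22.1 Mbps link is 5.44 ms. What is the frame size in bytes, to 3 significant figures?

L = R × t_tx = 22100000 b/s × 0.00544 s = 120224 bits.
In bytes: 120224 / 8 = 15000 bytes.

15000 bytes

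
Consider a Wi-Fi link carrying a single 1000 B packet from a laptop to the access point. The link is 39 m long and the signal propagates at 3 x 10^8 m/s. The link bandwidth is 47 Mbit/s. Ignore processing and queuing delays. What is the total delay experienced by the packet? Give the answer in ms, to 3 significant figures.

L = 1000 × 8 = 8000 bits.
Transmission delay = L/R = 8000 / 47000000 = 0.170213 ms.
Propagation delay = d/s = 39 m / 300000000 m/s = 0.00013 ms.
Total = 0.170 ms.

0.170 ms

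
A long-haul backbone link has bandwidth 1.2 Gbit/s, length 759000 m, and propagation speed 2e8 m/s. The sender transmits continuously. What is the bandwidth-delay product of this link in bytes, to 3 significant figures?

569000 bytes

Propagation delay = 759000 / 200000000 = 0.003795 s.
BDP = R × t_prop = 1200000000 × 0.003795 = 4554000 bits.
In bytes: 4554000/8 = 569000 bytes.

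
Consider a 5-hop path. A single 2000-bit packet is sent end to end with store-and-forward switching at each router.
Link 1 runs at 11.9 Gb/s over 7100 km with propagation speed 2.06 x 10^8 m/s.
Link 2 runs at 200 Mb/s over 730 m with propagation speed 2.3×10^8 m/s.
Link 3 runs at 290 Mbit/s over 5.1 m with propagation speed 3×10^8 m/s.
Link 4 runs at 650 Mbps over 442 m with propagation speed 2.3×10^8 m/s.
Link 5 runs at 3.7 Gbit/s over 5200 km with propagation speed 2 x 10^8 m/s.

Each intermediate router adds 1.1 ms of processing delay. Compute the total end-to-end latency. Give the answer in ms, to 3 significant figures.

64.9 ms

Transmission delays (L/R per hop): 0.000168067, 0.01, 0.00689655, 0.00307692, 0.000540541 ms; sum = 0.0206821 ms.
Propagation delays (d/s per hop): 34.466, 0.00317391, 1.7e-05, 0.00192174, 26 ms; sum = 60.4711 ms.
Processing at 4 router(s): 4 × 1.1 ms = 4.4 ms.
End-to-end = 64.9 ms.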